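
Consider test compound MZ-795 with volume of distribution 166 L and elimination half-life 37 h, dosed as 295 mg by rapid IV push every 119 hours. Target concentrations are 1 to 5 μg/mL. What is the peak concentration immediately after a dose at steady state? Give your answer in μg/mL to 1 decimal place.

k = ln2/t½ = ln2/37 ≈ 0.018734 h⁻¹; fraction remaining f = e^(−kτ) = e^(−0.018734×119) ≈ 0.1076.
Accumulation ratio R = 1/(1 − f) ≈ 1/0.8924 ≈ 1.1206.
Single-dose peak C₀ = D/Vd = 295/166 ≈ 1.777 μg/mL.
Steady-state peak Cmax,ss = C₀·R ≈ 1.777 × 1.1206 ≈ 1.991 μg/mL.
Peak 2.0 μg/mL vs MTC 5 μg/mL: below toxic threshold.

2.0 μg/mL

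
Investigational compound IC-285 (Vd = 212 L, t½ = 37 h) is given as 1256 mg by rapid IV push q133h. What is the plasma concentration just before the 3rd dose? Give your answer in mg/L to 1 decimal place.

f = (1/2)^(τ/t½) = (1/2)^(133/37) ≈ 0.0828.
C₀ = D/Vd = 1256/212 ≈ 5.925 mg/L.
Before the 3rd dose, 2 doses have been given. Superposition: Cmin = C₀·(f + f²).
≈ 5.925 × (0.0828 + 0.0069) ≈ 5.925 × 0.0897 ≈ 0.531 mg/L.

0.5 mg/L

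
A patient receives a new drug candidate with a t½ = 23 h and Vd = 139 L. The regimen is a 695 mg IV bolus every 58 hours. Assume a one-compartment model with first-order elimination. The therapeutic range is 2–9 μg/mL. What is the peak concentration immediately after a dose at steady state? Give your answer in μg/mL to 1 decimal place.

τ/t½ = 58/23 ≈ 2.5217, so fraction remaining f = (1/2)^(58/23) ≈ 0.1741.
At steady state, accumulation factor R = 1/(1 − e^(−kτ)) ≈ 1.2108.
Single-dose peak C₀ = D/Vd = 695/139 ≈ 5.000 μg/mL.
Steady-state peak Cmax,ss = C₀·R ≈ 5.000 × 1.2108 ≈ 6.054 μg/mL.
Peak 6.1 μg/mL vs MTC 9 μg/mL: below toxic threshold.

6.1 μg/mL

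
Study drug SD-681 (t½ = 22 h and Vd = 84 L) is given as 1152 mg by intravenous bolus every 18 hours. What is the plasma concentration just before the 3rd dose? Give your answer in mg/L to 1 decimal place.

f = (1/2)^(τ/t½) = (1/2)^(18/22) ≈ 0.5672.
C₀ = D/Vd = 1152/84 ≈ 13.714 mg/L.
Before the 3rd dose, 2 doses have been given. Superposition: Cmin = C₀·(f + f²).
≈ 13.714 × (0.5672 + 0.3217) ≈ 13.714 × 0.8889 ≈ 12.190 mg/L.

12.2 mg/L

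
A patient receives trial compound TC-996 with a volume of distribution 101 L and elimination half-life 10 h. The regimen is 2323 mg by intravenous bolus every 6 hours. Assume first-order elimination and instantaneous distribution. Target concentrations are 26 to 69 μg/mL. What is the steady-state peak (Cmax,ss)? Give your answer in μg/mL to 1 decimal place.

67.6 μg/mL

τ/t½ = 6/10 ≈ 0.6, so fraction remaining f = (1/2)^(6/10) ≈ 0.6598.
Accumulation ratio R = 1/(1 − f) ≈ 1/0.3402 ≈ 2.9394.
Each bolus raises the concentration by D/Vd = 2323/101 ≈ 23.000 μg/mL.
Steady-state peak Cmax,ss = C₀·R ≈ 23.000 × 2.9394 ≈ 67.606 μg/mL.
Peak 67.6 μg/mL vs MTC 69 μg/mL: below toxic threshold.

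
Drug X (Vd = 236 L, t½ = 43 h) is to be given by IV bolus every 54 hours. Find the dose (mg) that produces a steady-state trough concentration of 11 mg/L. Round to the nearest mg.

3603 mg

τ/t½ = 54/43 ≈ 1.2558, so f = (1/2)^(54/43) ≈ 0.418757.
Cmin,ss = (D/Vd)·f/(1−f), so D = Cmin,ss·Vd·(1−f)/f.
D = 11 × 236 × (1−f)/f ≈ 11 × 236 × 1.38802 ≈ 3603.30 mg.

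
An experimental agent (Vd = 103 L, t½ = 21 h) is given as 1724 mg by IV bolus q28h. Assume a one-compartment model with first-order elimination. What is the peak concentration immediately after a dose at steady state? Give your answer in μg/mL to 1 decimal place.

τ/t½ = 28/21 ≈ 1.3333, so fraction remaining f = (1/2)^(28/21) ≈ 0.3969.
At steady state, accumulation factor R = 1/(1 − e^(−kτ)) ≈ 1.6581.
Single-dose peak C₀ = D/Vd = 1724/103 ≈ 16.738 μg/mL.
Steady-state peak Cmax,ss = C₀·R ≈ 16.738 × 1.6581 ≈ 27.753 μg/mL.

27.8 μg/mL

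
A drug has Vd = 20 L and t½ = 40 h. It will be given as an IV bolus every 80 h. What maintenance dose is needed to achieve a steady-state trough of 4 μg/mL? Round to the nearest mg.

τ/t½ = 80/40 ≈ 2, so f = (1/2)^(80/40) ≈ 0.250000.
Cmin,ss = (D/Vd)·f/(1−f), so D = Cmin,ss·Vd·(1−f)/f.
D = 4 × 20 × (1−f)/f ≈ 4 × 20 × 3.00000 ≈ 240.00 mg.

240 mg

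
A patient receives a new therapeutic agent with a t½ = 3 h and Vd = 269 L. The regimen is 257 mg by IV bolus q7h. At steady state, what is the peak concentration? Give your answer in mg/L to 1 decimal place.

1.2 mg/L

Over one 7-h interval, 7/3 ≈ 2.3333 half-lives elapse, leaving f ≈ 0.1984 of each dose.
At steady state, accumulation factor R = 1/(1 − e^(−kτ)) ≈ 1.2475.
Single-dose peak C₀ = D/Vd = 257/269 ≈ 0.955 mg/L.
Cmax,ss = C₀/(1 − f) ≈ 0.955/0.8016 ≈ 1.191 mg/L.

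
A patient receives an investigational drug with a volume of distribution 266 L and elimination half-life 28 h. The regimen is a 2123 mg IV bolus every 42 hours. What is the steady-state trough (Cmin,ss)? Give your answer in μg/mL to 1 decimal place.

τ/t½ = 42/28 ≈ 1.5, so fraction remaining f = (1/2)^(42/28) ≈ 0.3536.
At steady state, accumulation factor R = 1/(1 − e^(−kτ)) ≈ 1.5470.
Each bolus raises the concentration by D/Vd = 2123/266 ≈ 7.981 μg/mL.
Cmax,ss = C₀/(1 − f) ≈ 7.981/0.6464 ≈ 12.347 μg/mL.
One interval later, Cmin,ss = Cmax,ss·e^(−kτ) ≈ 12.347 × 0.3536 ≈ 4.366 μg/mL.

4.4 μg/mL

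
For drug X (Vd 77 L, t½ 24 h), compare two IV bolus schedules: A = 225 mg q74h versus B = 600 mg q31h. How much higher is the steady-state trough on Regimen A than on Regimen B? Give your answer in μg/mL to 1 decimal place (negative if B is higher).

Regimen A: f = (1/2)^(74/24) ≈ 0.1180; Cmin,ss = (225/77)·f/(1−f) ≈ 0.391 μg/mL.
Regimen B: f = (1/2)^(31/24) ≈ 0.4085; Cmin,ss = (600/77)·f/(1−f) ≈ 5.381 μg/mL.
Difference ≈ 0.391 − 5.381 ≈ -4.990 μg/mL.

-5.0 μg/mL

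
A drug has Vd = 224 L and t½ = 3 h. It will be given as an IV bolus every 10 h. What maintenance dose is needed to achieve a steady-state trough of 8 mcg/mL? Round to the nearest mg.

16270 mg

τ/t½ = 10/3 ≈ 3.3333, so f = (1/2)^(10/3) ≈ 0.099213.
Cmin,ss = (D/Vd)·f/(1−f), so D = Cmin,ss·Vd·(1−f)/f.
D = 8 × 224 × (1−f)/f ≈ 8 × 224 × 9.07932 ≈ 16270.14 mg.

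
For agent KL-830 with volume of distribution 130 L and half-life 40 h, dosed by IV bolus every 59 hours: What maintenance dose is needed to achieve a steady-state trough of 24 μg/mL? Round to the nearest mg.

τ/t½ = 59/40 ≈ 1.475, so f = (1/2)^(59/40) ≈ 0.359733.
Cmin,ss = (D/Vd)·f/(1−f), so D = Cmin,ss·Vd·(1−f)/f.
D = 24 × 130 × (1−f)/f ≈ 24 × 130 × 1.77984 ≈ 5553.10 mg.

5553 mg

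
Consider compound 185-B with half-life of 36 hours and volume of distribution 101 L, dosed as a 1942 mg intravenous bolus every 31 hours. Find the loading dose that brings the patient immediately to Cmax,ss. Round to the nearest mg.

4321 mg

f = (1/2)^(31/36) ≈ 0.550528; accumulation ratio R = 1/(1−f) ≈ 2.22483.
Loading dose to hit Cmax,ss on first dose: D_load = D_maint·R ≈ 1942 × 2.22483 ≈ 4320.62 mg.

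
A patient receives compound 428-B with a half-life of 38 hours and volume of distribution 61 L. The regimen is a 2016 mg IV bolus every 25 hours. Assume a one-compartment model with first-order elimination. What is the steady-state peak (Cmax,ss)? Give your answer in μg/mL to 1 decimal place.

90.2 μg/mL

τ/t½ = 25/38 ≈ 0.65789, so fraction remaining f = (1/2)^(25/38) ≈ 0.6338.
Accumulation ratio R = 1/(1 − f) ≈ 1/0.3662 ≈ 2.7307.
Single-dose peak C₀ = D/Vd = 2016/61 ≈ 33.049 μg/mL.
Steady-state peak Cmax,ss = C₀·R ≈ 33.049 × 2.7307 ≈ 90.247 μg/mL.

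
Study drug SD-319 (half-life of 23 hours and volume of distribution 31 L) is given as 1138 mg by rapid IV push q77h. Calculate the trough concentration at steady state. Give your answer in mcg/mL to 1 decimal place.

4.0 mcg/mL

k = ln2/t½ = ln2/23 ≈ 0.030137 h⁻¹; fraction remaining f = e^(−kτ) = e^(−0.030137×77) ≈ 0.0982.
Each bolus raises the concentration by D/Vd = 1138/31 ≈ 36.710 mcg/mL.
Steady-state trough Cmin,ss = C₀·f/(1−f) ≈ 36.710 × 0.0982/0.9018 ≈ 3.997 mcg/mL.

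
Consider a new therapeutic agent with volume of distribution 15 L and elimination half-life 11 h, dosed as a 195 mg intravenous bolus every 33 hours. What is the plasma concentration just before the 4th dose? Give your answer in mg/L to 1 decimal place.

1.9 mg/L

f = (1/2)^(τ/t½) = (1/2)^(33/11) ≈ 0.1250.
C₀ = D/Vd = 195/15 ≈ 13.000 mg/L.
Before the 4th dose, 3 doses have been given. Superposition: Cmin = C₀·(f + f² + … + f^3).
≈ 13.000 × (0.1250 + 0.0156 + 0.0020) ≈ 13.000 × 0.1426 ≈ 1.854 mg/L.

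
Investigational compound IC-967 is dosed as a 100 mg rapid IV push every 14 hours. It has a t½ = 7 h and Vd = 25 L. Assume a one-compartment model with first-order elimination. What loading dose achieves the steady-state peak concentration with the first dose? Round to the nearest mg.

f = (1/2)^(14/7) ≈ 0.250000; accumulation ratio R = 1/(1−f) ≈ 1.33333.
Loading dose to hit Cmax,ss on first dose: D_load = D_maint·R ≈ 100 × 1.33333 ≈ 133.33 mg.

133 mg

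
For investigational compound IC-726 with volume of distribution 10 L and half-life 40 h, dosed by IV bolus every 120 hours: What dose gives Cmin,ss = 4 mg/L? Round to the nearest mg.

280 mg

τ/t½ = 120/40 ≈ 3, so f = (1/2)^(120/40) ≈ 0.125000.
Cmin,ss = (D/Vd)·f/(1−f), so D = Cmin,ss·Vd·(1−f)/f.
D = 4 × 10 × (1−f)/f ≈ 4 × 10 × 7.00000 ≈ 280.00 mg.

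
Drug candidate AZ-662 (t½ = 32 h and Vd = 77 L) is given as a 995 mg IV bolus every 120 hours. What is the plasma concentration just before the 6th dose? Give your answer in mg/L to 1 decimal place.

f = (1/2)^(τ/t½) = (1/2)^(120/32) ≈ 0.0743.
C₀ = D/Vd = 995/77 ≈ 12.922 mg/L.
Before the 6th dose, 5 doses have been given. Superposition: Cmin = C₀·(f + f² + … + f^5).
≈ 12.922 × (0.0743 + 0.0055 + 0.0004 + 0.0000 + 0.0000) ≈ 12.922 × 0.0802 ≈ 1.036 mg/L.

1.0 mg/L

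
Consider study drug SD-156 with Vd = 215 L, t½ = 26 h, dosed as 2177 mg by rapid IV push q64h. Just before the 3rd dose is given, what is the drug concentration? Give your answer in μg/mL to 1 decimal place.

f = (1/2)^(τ/t½) = (1/2)^(64/26) ≈ 0.1816.
C₀ = D/Vd = 2177/215 ≈ 10.126 μg/mL.
Before the 3rd dose, 2 doses have been given. Superposition: Cmin = C₀·(f + f²).
≈ 10.126 × (0.1816 + 0.0330) ≈ 10.126 × 0.2146 ≈ 2.173 μg/mL.

2.2 μg/mL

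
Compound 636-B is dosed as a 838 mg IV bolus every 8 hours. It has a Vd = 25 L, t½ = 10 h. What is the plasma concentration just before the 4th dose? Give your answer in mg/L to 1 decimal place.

36.7 mg/L

f = (1/2)^(τ/t½) = (1/2)^(8/10) ≈ 0.5743.
C₀ = D/Vd = 838/25 ≈ 33.520 mg/L.
Before the 4th dose, 3 doses have been given. Superposition: Cmin = C₀·(f + f² + … + f^3).
≈ 33.520 × (0.5743 + 0.3298 + 0.1894) ≈ 33.520 × 1.0935 ≈ 36.654 mg/L.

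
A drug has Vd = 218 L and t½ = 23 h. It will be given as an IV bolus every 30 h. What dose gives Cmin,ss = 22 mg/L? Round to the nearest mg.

7049 mg

τ/t½ = 30/23 ≈ 1.3043, so f = (1/2)^(30/23) ≈ 0.404904.
Cmin,ss = (D/Vd)·f/(1−f), so D = Cmin,ss·Vd·(1−f)/f.
D = 22 × 218 × (1−f)/f ≈ 22 × 218 × 1.46972 ≈ 7048.78 mg.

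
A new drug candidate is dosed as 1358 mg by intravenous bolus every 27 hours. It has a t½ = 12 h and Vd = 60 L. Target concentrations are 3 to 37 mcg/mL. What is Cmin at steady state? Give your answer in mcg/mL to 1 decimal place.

6.0 mcg/mL

k = ln2/t½ = ln2/12 ≈ 0.057762 h⁻¹; fraction remaining f = e^(−kτ) = e^(−0.057762×27) ≈ 0.2102.
Accumulation ratio R = 1/(1 − f) ≈ 1/0.7898 ≈ 1.2661.
Single-dose peak C₀ = D/Vd = 1358/60 ≈ 22.633 mcg/mL.
Steady-state peak Cmax,ss = C₀·R ≈ 22.633 × 1.2661 ≈ 28.656 mcg/mL.
Steady-state trough Cmin,ss = Cmax,ss·f ≈ 28.656 × 0.2102 ≈ 6.023 mcg/mL.
Trough 6.0 mcg/mL vs MEC 3 mcg/mL: adequate.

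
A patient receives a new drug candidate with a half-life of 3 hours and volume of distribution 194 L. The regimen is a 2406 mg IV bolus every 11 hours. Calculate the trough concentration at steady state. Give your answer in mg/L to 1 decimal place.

1.1 mg/L

k = ln2/t½ = ln2/3 ≈ 0.231049 h⁻¹; fraction remaining f = e^(−kτ) = e^(−0.231049×11) ≈ 0.0787.
At steady state, accumulation factor R = 1/(1 − e^(−kτ)) ≈ 1.0854.
Single-dose peak C₀ = D/Vd = 2406/194 ≈ 12.402 mg/L.
Cmax,ss = C₀/(1 − f) ≈ 12.402/0.9213 ≈ 13.461 mg/L.
Steady-state trough Cmin,ss = Cmax,ss·f ≈ 13.461 × 0.0787 ≈ 1.059 mg/L.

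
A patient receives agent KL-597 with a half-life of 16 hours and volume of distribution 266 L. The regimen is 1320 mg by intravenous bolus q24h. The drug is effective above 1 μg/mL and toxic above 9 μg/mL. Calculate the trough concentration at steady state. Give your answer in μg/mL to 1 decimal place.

2.7 μg/mL

k = ln2/t½ = ln2/16 ≈ 0.043322 h⁻¹; fraction remaining f = e^(−kτ) = e^(−0.043322×24) ≈ 0.3536.
Single-dose peak C₀ = D/Vd = 1320/266 ≈ 4.962 μg/mL.
Steady-state trough Cmin,ss = C₀·f/(1−f) ≈ 4.962 × 0.3536/0.6464 ≈ 2.714 μg/mL.
Trough 2.7 μg/mL vs MEC 1 μg/mL: adequate.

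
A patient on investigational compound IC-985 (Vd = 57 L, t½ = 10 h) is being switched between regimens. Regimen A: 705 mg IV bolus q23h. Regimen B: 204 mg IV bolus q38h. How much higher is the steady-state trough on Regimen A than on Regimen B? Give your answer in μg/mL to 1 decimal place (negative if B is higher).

Regimen A: f = (1/2)^(23/10) ≈ 0.2031; Cmin,ss = (705/57)·f/(1−f) ≈ 3.152 μg/mL.
Regimen B: f = (1/2)^(38/10) ≈ 0.0718; Cmin,ss = (204/57)·f/(1−f) ≈ 0.277 μg/mL.
Difference ≈ 3.152 − 0.277 ≈ 2.875 μg/mL.

2.9 μg/mL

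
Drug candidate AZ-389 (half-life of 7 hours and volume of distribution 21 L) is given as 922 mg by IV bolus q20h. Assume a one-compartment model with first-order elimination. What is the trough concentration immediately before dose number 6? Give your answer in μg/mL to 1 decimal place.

7.0 μg/mL

f = (1/2)^(τ/t½) = (1/2)^(20/7) ≈ 0.1380.
C₀ = D/Vd = 922/21 ≈ 43.905 μg/mL.
Before the 6th dose, 5 doses have been given. Superposition: Cmin = C₀·(f + f² + … + f^5).
≈ 43.905 × (0.1380 + 0.0190 + 0.0026 + 0.0004 + 0.0001) ≈ 43.905 × 0.1601 ≈ 7.029 μg/mL.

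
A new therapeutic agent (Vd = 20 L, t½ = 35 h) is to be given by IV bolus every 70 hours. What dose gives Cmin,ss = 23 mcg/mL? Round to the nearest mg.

1380 mg

τ/t½ = 70/35 ≈ 2, so f = (1/2)^(70/35) ≈ 0.250000.
Cmin,ss = (D/Vd)·f/(1−f), so D = Cmin,ss·Vd·(1−f)/f.
D = 23 × 20 × (1−f)/f ≈ 23 × 20 × 3.00000 ≈ 1380.00 mg.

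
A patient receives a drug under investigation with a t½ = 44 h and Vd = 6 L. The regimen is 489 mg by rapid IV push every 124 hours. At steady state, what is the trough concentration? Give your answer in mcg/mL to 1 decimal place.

Over one 124-h interval, 124/44 ≈ 2.8182 half-lives elapse, leaving f ≈ 0.1418 of each dose.
Each bolus raises the concentration by D/Vd = 489/6 ≈ 81.500 mcg/mL.
Steady-state trough Cmin,ss = C₀·f/(1−f) ≈ 81.500 × 0.1418/0.8582 ≈ 13.466 mcg/mL.

13.5 mcg/mL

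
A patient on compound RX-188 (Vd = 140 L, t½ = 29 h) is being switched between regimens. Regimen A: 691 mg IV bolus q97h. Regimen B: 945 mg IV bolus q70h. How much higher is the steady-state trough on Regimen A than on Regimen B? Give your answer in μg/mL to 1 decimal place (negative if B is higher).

-1.0 μg/mL

Regimen A: f = (1/2)^(97/29) ≈ 0.0984; Cmin,ss = (691/140)·f/(1−f) ≈ 0.539 μg/mL.
Regimen B: f = (1/2)^(70/29) ≈ 0.1877; Cmin,ss = (945/140)·f/(1−f) ≈ 1.560 μg/mL.
Difference ≈ 0.539 − 1.560 ≈ -1.021 μg/mL.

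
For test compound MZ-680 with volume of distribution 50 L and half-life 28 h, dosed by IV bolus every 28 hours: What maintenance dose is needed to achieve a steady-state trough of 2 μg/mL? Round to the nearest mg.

τ/t½ = 28/28 ≈ 1, so f = (1/2)^(28/28) ≈ 0.500000.
Cmin,ss = (D/Vd)·f/(1−f), so D = Cmin,ss·Vd·(1−f)/f.
D = 2 × 50 × (1−f)/f ≈ 2 × 50 × 1.00000 ≈ 100.00 mg.

100 mg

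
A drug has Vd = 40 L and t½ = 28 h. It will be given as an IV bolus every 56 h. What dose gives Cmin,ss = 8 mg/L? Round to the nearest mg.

τ/t½ = 56/28 ≈ 2, so f = (1/2)^(56/28) ≈ 0.250000.
Cmin,ss = (D/Vd)·f/(1−f), so D = Cmin,ss·Vd·(1−f)/f.
D = 8 × 40 × (1−f)/f ≈ 8 × 40 × 3.00000 ≈ 960.00 mg.

960 mg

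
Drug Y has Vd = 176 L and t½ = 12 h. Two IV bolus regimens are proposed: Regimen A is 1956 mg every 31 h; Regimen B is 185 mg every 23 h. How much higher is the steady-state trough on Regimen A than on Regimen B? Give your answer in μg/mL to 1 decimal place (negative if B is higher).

Regimen A: f = (1/2)^(31/12) ≈ 0.1669; Cmin,ss = (1956/176)·f/(1−f) ≈ 2.226 μg/mL.
Regimen B: f = (1/2)^(23/12) ≈ 0.2649; Cmin,ss = (185/176)·f/(1−f) ≈ 0.379 μg/mL.
Difference ≈ 2.226 − 0.379 ≈ 1.847 μg/mL.

1.8 μg/mL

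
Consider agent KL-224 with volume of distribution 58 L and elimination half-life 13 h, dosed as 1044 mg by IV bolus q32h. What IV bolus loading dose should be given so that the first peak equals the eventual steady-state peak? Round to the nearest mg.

f = (1/2)^(32/13) ≈ 0.181553; accumulation ratio R = 1/(1−f) ≈ 1.22183.
Loading dose to hit Cmax,ss on first dose: D_load = D_maint·R ≈ 1044 × 1.22183 ≈ 1275.59 mg.

1276 mg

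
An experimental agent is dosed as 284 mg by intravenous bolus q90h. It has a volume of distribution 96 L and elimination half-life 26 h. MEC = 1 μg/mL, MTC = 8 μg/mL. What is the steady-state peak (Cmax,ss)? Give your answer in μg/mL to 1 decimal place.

Over one 90-h interval, 90/26 ≈ 3.4615 half-lives elapse, leaving f ≈ 0.0908 of each dose.
At steady state, accumulation factor R = 1/(1 − e^(−kτ)) ≈ 1.0999.
Single-dose peak C₀ = D/Vd = 284/96 ≈ 2.958 μg/mL.
Steady-state peak Cmax,ss = C₀·R ≈ 2.958 × 1.0999 ≈ 3.254 μg/mL.
Peak 3.3 μg/mL vs MTC 8 μg/mL: below toxic threshold.

3.3 μg/mL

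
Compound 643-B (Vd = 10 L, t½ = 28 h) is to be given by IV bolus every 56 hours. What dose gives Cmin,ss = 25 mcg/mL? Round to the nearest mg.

τ/t½ = 56/28 ≈ 2, so f = (1/2)^(56/28) ≈ 0.250000.
Cmin,ss = (D/Vd)·f/(1−f), so D = Cmin,ss·Vd·(1−f)/f.
D = 25 × 10 × (1−f)/f ≈ 25 × 10 × 3.00000 ≈ 750.00 mg.

750 mg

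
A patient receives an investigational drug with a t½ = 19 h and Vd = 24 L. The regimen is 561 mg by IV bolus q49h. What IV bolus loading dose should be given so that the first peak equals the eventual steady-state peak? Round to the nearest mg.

674 mg

f = (1/2)^(49/19) ≈ 0.167363; accumulation ratio R = 1/(1−f) ≈ 1.20100.
Loading dose to hit Cmax,ss on first dose: D_load = D_maint·R ≈ 561 × 1.20100 ≈ 673.76 mg.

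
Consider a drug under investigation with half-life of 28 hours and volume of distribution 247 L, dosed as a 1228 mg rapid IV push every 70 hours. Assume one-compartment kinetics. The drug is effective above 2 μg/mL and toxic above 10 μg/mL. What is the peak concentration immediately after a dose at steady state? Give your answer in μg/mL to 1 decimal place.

6.0 μg/mL

k = ln2/t½ = ln2/28 ≈ 0.024755 h⁻¹; fraction remaining f = e^(−kτ) = e^(−0.024755×70) ≈ 0.1768.
Accumulation ratio R = 1/(1 − f) ≈ 1/0.8232 ≈ 1.2148.
Each bolus raises the concentration by D/Vd = 1228/247 ≈ 4.972 μg/mL.
Steady-state peak Cmax,ss = C₀·R ≈ 4.972 × 1.2148 ≈ 6.040 μg/mL.
Peak 6.0 μg/mL vs MTC 10 μg/mL: below toxic threshold.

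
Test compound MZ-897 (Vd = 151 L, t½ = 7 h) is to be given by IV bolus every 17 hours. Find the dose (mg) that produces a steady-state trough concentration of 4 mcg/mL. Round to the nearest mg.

2648 mg

τ/t½ = 17/7 ≈ 2.4286, so f = (1/2)^(17/7) ≈ 0.185749.
Cmin,ss = (D/Vd)·f/(1−f), so D = Cmin,ss·Vd·(1−f)/f.
D = 4 × 151 × (1−f)/f ≈ 4 × 151 × 4.38361 ≈ 2647.70 mg.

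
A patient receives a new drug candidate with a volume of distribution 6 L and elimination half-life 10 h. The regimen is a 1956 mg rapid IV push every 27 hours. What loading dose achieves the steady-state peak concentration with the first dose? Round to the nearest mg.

f = (1/2)^(27/10) ≈ 0.153893; accumulation ratio R = 1/(1−f) ≈ 1.18188.
Loading dose to hit Cmax,ss on first dose: D_load = D_maint·R ≈ 1956 × 1.18188 ≈ 2311.76 mg.

2312 mg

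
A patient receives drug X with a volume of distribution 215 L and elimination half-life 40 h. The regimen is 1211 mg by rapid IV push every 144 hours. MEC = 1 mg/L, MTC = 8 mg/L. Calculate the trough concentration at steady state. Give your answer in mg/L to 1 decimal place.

0.5 mg/L

k = ln2/t½ = ln2/40 ≈ 0.017329 h⁻¹; fraction remaining f = e^(−kτ) = e^(−0.017329×144) ≈ 0.0825.
Accumulation ratio R = 1/(1 − f) ≈ 1/0.9175 ≈ 1.0899.
Each bolus raises the concentration by D/Vd = 1211/215 ≈ 5.633 mg/L.
Steady-state peak Cmax,ss = C₀·R ≈ 5.633 × 1.0899 ≈ 6.139 mg/L.
One interval later, Cmin,ss = Cmax,ss·e^(−kτ) ≈ 6.139 × 0.0825 ≈ 0.506 mg/L.
Trough 0.5 mg/L vs MEC 1 mg/L: subtherapeutic.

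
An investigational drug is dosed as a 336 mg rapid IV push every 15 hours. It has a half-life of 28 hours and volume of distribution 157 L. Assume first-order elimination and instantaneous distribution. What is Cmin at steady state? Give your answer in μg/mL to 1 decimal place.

Over one 15-h interval, 15/28 ≈ 0.53571 half-lives elapse, leaving f ≈ 0.6898 of each dose.
Accumulation ratio R = 1/(1 − f) ≈ 1/0.3102 ≈ 3.2237.
Single-dose peak C₀ = D/Vd = 336/157 ≈ 2.140 μg/mL.
Cmax,ss = C₀/(1 − f) ≈ 2.140/0.3102 ≈ 6.899 μg/mL.
One interval later, Cmin,ss = Cmax,ss·e^(−kτ) ≈ 6.899 × 0.6898 ≈ 4.759 μg/mL.

4.8 μg/mL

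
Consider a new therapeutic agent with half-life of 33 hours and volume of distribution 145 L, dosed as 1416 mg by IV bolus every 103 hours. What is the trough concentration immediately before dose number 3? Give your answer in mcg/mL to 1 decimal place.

1.3 mcg/mL

f = (1/2)^(τ/t½) = (1/2)^(103/33) ≈ 0.1149.
C₀ = D/Vd = 1416/145 ≈ 9.766 mcg/mL.
Before the 3rd dose, 2 doses have been given. Superposition: Cmin = C₀·(f + f²).
≈ 9.766 × (0.1149 + 0.0132) ≈ 9.766 × 0.1281 ≈ 1.251 mcg/mL.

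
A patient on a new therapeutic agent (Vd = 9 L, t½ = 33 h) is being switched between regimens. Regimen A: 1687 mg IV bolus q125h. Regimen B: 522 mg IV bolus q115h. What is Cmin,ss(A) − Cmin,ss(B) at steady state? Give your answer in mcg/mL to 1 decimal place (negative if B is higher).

8.9 mcg/mL

Regimen A: f = (1/2)^(125/33) ≈ 0.0724; Cmin,ss = (1687/9)·f/(1−f) ≈ 14.630 mcg/mL.
Regimen B: f = (1/2)^(115/33) ≈ 0.0893; Cmin,ss = (522/9)·f/(1−f) ≈ 5.687 mcg/mL.
Difference ≈ 14.630 − 5.687 ≈ 8.943 mcg/mL.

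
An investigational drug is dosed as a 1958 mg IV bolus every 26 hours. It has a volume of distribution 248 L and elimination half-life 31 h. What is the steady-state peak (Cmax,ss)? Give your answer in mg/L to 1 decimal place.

17.9 mg/L

k = ln2/t½ = ln2/31 ≈ 0.022360 h⁻¹; fraction remaining f = e^(−kτ) = e^(−0.022360×26) ≈ 0.5591.
At steady state, accumulation factor R = 1/(1 − e^(−kτ)) ≈ 2.2681.
Each bolus raises the concentration by D/Vd = 1958/248 ≈ 7.895 mg/L.
Steady-state peak Cmax,ss = C₀·R ≈ 7.895 × 2.2681 ≈ 17.907 mg/L.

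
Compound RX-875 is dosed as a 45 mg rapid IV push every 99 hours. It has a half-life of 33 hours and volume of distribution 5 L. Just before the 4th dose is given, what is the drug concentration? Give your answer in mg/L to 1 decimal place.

f = (1/2)^(τ/t½) = (1/2)^(99/33) ≈ 0.1250.
C₀ = D/Vd = 45/5 ≈ 9.000 mg/L.
Before the 4th dose, 3 doses have been given. Superposition: Cmin = C₀·(f + f² + … + f^3).
≈ 9.000 × (0.1250 + 0.0156 + 0.0020) ≈ 9.000 × 0.1426 ≈ 1.283 mg/L.

1.3 mg/L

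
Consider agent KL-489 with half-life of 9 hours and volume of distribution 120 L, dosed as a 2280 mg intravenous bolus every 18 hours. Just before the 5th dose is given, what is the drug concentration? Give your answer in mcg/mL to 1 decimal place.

6.3 mcg/mL

f = (1/2)^(τ/t½) = (1/2)^(18/9) ≈ 0.2500.
C₀ = D/Vd = 2280/120 ≈ 19.000 mcg/mL.
Before the 5th dose, 4 doses have been given. Superposition: Cmin = C₀·(f + f² + … + f^4).
≈ 19.000 × (0.2500 + 0.0625 + 0.0156 + 0.0039) ≈ 19.000 × 0.3320 ≈ 6.308 mcg/mL.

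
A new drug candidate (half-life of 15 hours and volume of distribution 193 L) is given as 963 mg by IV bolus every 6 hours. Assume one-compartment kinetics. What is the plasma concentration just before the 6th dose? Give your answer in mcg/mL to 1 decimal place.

f = (1/2)^(τ/t½) = (1/2)^(6/15) ≈ 0.7579.
C₀ = D/Vd = 963/193 ≈ 4.990 mcg/mL.
Before the 6th dose, 5 doses have been given. Superposition: Cmin = C₀·(f + f² + … + f^5).
≈ 4.990 × (0.7579 + 0.5744 + 0.4353 + 0.3299 + 0.2501) ≈ 4.990 × 2.3476 ≈ 11.715 mcg/mL.

11.7 mcg/mL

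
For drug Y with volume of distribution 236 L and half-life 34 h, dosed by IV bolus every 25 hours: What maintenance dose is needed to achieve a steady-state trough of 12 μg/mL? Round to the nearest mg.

τ/t½ = 25/34 ≈ 0.73529, so f = (1/2)^(25/34) ≈ 0.600696.
Cmin,ss = (D/Vd)·f/(1−f), so D = Cmin,ss·Vd·(1−f)/f.
D = 12 × 236 × (1−f)/f ≈ 12 × 236 × 0.66474 ≈ 1882.54 mg.

1883 mg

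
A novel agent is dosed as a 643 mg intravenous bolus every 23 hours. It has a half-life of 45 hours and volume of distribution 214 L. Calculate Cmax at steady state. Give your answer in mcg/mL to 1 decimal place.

Over one 23-h interval, 23/45 ≈ 0.51111 half-lives elapse, leaving f ≈ 0.7017 of each dose.
Accumulation ratio R = 1/(1 − f) ≈ 1/0.2983 ≈ 3.3523.
Single-dose peak C₀ = D/Vd = 643/214 ≈ 3.005 mcg/mL.
Steady-state peak Cmax,ss = C₀·R ≈ 3.005 × 3.3523 ≈ 10.074 mcg/mL.

10.1 mcg/mL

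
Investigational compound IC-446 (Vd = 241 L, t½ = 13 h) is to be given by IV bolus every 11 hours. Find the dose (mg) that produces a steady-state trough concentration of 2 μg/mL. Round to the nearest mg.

τ/t½ = 11/13 ≈ 0.84615, so f = (1/2)^(11/13) ≈ 0.556266.
Cmin,ss = (D/Vd)·f/(1−f), so D = Cmin,ss·Vd·(1−f)/f.
D = 2 × 241 × (1−f)/f ≈ 2 × 241 × 0.79770 ≈ 384.49 mg.

384 mg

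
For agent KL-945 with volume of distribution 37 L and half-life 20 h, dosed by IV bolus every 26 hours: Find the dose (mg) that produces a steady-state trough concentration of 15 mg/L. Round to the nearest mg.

812 mg

τ/t½ = 26/20 ≈ 1.3, so f = (1/2)^(26/20) ≈ 0.406126.
Cmin,ss = (D/Vd)·f/(1−f), so D = Cmin,ss·Vd·(1−f)/f.
D = 15 × 37 × (1−f)/f ≈ 15 × 37 × 1.46229 ≈ 811.57 mg.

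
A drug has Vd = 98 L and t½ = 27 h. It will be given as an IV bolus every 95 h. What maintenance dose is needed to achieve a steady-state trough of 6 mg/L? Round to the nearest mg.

τ/t½ = 95/27 ≈ 3.5185, so f = (1/2)^(95/27) ≈ 0.087261.
Cmin,ss = (D/Vd)·f/(1−f), so D = Cmin,ss·Vd·(1−f)/f.
D = 6 × 98 × (1−f)/f ≈ 6 × 98 × 10.45987 ≈ 6150.40 mg.

6150 mg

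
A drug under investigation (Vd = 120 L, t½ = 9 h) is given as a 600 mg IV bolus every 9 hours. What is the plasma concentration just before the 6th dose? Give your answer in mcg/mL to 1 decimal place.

4.8 mcg/mL

f = (1/2)^(τ/t½) = (1/2)^(9/9) ≈ 0.5000.
C₀ = D/Vd = 600/120 ≈ 5.000 mcg/mL.
Before the 6th dose, 5 doses have been given. Superposition: Cmin = C₀·(f + f² + … + f^5).
≈ 5.000 × (0.5000 + 0.2500 + 0.1250 + 0.0625 + 0.0313) ≈ 5.000 × 0.9688 ≈ 4.844 mcg/mL.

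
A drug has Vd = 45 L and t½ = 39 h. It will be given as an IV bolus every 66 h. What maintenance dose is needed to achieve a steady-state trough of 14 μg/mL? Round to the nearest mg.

τ/t½ = 66/39 ≈ 1.6923, so f = (1/2)^(66/39) ≈ 0.309432.
Cmin,ss = (D/Vd)·f/(1−f), so D = Cmin,ss·Vd·(1−f)/f.
D = 14 × 45 × (1−f)/f ≈ 14 × 45 × 2.23173 ≈ 1405.99 mg.

1406 mg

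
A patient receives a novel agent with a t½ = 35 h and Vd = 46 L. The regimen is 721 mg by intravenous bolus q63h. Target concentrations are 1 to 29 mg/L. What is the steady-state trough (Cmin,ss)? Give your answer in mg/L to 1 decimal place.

τ/t½ = 63/35 ≈ 1.8, so fraction remaining f = (1/2)^(63/35) ≈ 0.2872.
Single-dose peak C₀ = D/Vd = 721/46 ≈ 15.674 mg/L.
Steady-state trough Cmin,ss = C₀·f/(1−f) ≈ 15.674 × 0.2872/0.7128 ≈ 6.315 mg/L.
Trough 6.3 mg/L vs MEC 1 mg/L: adequate.

6.3 mg/L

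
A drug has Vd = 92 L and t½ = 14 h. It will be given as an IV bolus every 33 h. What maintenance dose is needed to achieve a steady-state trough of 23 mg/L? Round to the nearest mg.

τ/t½ = 33/14 ≈ 2.3571, so f = (1/2)^(33/14) ≈ 0.195177.
Cmin,ss = (D/Vd)·f/(1−f), so D = Cmin,ss·Vd·(1−f)/f.
D = 23 × 92 × (1−f)/f ≈ 23 × 92 × 4.12355 ≈ 8725.43 mg.

8725 mg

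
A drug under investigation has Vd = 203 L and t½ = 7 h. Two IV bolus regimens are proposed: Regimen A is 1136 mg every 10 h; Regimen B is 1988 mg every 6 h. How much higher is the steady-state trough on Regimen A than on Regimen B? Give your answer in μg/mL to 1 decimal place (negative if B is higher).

Regimen A: f = (1/2)^(10/7) ≈ 0.3715; Cmin,ss = (1136/203)·f/(1−f) ≈ 3.308 μg/mL.
Regimen B: f = (1/2)^(6/7) ≈ 0.5520; Cmin,ss = (1988/203)·f/(1−f) ≈ 12.067 μg/mL.
Difference ≈ 3.308 − 12.067 ≈ -8.759 μg/mL.

-8.8 μg/mL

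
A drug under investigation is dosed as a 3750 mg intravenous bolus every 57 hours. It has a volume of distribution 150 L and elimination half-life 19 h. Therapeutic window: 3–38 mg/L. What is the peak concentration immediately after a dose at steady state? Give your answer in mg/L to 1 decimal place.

τ = 57 h = 3 half-lives, so f = (1/2)^3 = 0.125.
At steady state, R = 1/(1 − 0.125) = 8/7.
Single-dose peak C₀ = D/Vd = 3750/150 = 25 mg/L.
Steady-state peak Cmax,ss = C₀·R = 25 × 8/7 ≈ 28.571 mg/L.
Peak 28.6 mg/L vs MTC 38 mg/L: below toxic threshold.

28.6 mg/L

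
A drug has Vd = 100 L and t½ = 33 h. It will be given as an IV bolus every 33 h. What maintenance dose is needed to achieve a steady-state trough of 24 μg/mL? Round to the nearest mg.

2400 mg

τ/t½ = 33/33 ≈ 1, so f = (1/2)^(33/33) ≈ 0.500000.
Cmin,ss = (D/Vd)·f/(1−f), so D = Cmin,ss·Vd·(1−f)/f.
D = 24 × 100 × (1−f)/f ≈ 24 × 100 × 1.00000 ≈ 2400.00 mg.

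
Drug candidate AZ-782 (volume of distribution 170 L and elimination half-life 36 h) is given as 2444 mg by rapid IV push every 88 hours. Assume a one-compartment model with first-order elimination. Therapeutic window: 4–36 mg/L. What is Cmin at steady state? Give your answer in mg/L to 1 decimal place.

3.2 mg/L

Over one 88-h interval, 88/36 ≈ 2.4444 half-lives elapse, leaving f ≈ 0.1837 of each dose.
Accumulation ratio R = 1/(1 − f) ≈ 1/0.8163 ≈ 1.2250.
Single-dose peak C₀ = D/Vd = 2444/170 ≈ 14.376 mg/L.
Cmax,ss = C₀/(1 − f) ≈ 14.376/0.8163 ≈ 17.611 mg/L.
Steady-state trough Cmin,ss = Cmax,ss·f ≈ 17.611 × 0.1837 ≈ 3.235 mg/L.
Trough 3.2 mg/L vs MEC 4 mg/L: subtherapeutic.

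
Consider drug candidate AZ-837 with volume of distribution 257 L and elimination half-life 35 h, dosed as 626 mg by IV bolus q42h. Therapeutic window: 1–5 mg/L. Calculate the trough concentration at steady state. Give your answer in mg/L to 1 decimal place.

Over one 42-h interval, 42/35 ≈ 1.2 half-lives elapse, leaving f ≈ 0.4353 of each dose.
Each bolus raises the concentration by D/Vd = 626/257 ≈ 2.436 mg/L.
Steady-state trough Cmin,ss = C₀·f/(1−f) ≈ 2.436 × 0.4353/0.5647 ≈ 1.878 mg/L.
Trough 1.9 mg/L vs MEC 1 mg/L: adequate.

1.9 mg/L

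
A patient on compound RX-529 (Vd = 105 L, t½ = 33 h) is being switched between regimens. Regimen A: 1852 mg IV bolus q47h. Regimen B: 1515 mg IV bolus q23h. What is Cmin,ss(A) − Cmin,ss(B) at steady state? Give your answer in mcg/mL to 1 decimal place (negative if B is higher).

-12.8 mcg/mL

Regimen A: f = (1/2)^(47/33) ≈ 0.3726; Cmin,ss = (1852/105)·f/(1−f) ≈ 10.475 mcg/mL.
Regimen B: f = (1/2)^(23/33) ≈ 0.6169; Cmin,ss = (1515/105)·f/(1−f) ≈ 23.234 mcg/mL.
Difference ≈ 10.475 − 23.234 ≈ -12.759 mcg/mL.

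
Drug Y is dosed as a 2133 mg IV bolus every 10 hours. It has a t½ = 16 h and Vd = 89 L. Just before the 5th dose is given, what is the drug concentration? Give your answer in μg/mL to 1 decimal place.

f = (1/2)^(τ/t½) = (1/2)^(10/16) ≈ 0.6484.
C₀ = D/Vd = 2133/89 ≈ 23.966 μg/mL.
Before the 5th dose, 4 doses have been given. Superposition: Cmin = C₀·(f + f² + … + f^4).
≈ 23.966 × (0.6484 + 0.4204 + 0.2726 + 0.1768) ≈ 23.966 × 1.5182 ≈ 36.385 μg/mL.

36.4 μg/mL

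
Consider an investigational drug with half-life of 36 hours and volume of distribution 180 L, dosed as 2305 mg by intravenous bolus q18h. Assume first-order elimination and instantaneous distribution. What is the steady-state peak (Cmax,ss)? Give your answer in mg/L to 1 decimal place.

43.7 mg/L

Over one 18-h interval, 18/36 ≈ 0.5 half-lives elapse, leaving f ≈ 0.7071 of each dose.
Accumulation ratio R = 1/(1 − f) ≈ 1/0.2929 ≈ 3.4141.
Each bolus raises the concentration by D/Vd = 2305/180 ≈ 12.806 mg/L.
Steady-state peak Cmax,ss = C₀·R ≈ 12.806 × 3.4141 ≈ 43.721 mg/L.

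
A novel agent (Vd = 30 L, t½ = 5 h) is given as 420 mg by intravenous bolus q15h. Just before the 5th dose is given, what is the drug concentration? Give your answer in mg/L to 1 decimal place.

2.0 mg/L

f = (1/2)^(τ/t½) = (1/2)^(15/5) ≈ 0.1250.
C₀ = D/Vd = 420/30 ≈ 14.000 mg/L.
Before the 5th dose, 4 doses have been given. Superposition: Cmin = C₀·(f + f² + … + f^4).
≈ 14.000 × (0.1250 + 0.0156 + 0.0020 + 0.0002) ≈ 14.000 × 0.1428 ≈ 1.999 mg/L.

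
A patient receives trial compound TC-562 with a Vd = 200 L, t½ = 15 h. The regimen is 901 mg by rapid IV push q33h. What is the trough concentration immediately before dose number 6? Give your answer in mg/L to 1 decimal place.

f = (1/2)^(τ/t½) = (1/2)^(33/15) ≈ 0.2176.
C₀ = D/Vd = 901/200 ≈ 4.505 mg/L.
Before the 6th dose, 5 doses have been given. Superposition: Cmin = C₀·(f + f² + … + f^5).
≈ 4.505 × (0.2176 + 0.0473 + 0.0103 + 0.0022 + 0.0005) ≈ 4.505 × 0.2779 ≈ 1.252 mg/L.

1.3 mg/L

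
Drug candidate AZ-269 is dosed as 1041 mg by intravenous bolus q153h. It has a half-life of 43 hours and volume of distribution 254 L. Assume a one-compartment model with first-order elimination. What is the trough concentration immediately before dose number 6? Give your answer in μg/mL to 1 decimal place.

0.4 μg/mL

f = (1/2)^(τ/t½) = (1/2)^(153/43) ≈ 0.0849.
C₀ = D/Vd = 1041/254 ≈ 4.098 μg/mL.
Before the 6th dose, 5 doses have been given. Superposition: Cmin = C₀·(f + f² + … + f^5).
≈ 4.098 × (0.0849 + 0.0072 + 0.0006 + 0.0001 + 0.0000) ≈ 4.098 × 0.0928 ≈ 0.380 μg/mL.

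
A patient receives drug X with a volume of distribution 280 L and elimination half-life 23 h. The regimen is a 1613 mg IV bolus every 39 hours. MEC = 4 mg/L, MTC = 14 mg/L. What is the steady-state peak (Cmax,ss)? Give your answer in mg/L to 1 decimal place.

k = ln2/t½ = ln2/23 ≈ 0.030137 h⁻¹; fraction remaining f = e^(−kτ) = e^(−0.030137×39) ≈ 0.3087.
At steady state, accumulation factor R = 1/(1 − e^(−kτ)) ≈ 1.4465.
Each bolus raises the concentration by D/Vd = 1613/280 ≈ 5.761 mg/L.
Steady-state peak Cmax,ss = C₀·R ≈ 5.761 × 1.4465 ≈ 8.333 mg/L.
Peak 8.3 mg/L vs MTC 14 mg/L: below toxic threshold.

8.3 mg/L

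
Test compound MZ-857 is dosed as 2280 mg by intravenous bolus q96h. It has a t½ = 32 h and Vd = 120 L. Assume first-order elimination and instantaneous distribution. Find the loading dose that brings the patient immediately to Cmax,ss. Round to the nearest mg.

2606 mg

f = (1/2)^(96/32) ≈ 0.125000; accumulation ratio R = 1/(1−f) ≈ 1.14286.
Loading dose to hit Cmax,ss on first dose: D_load = D_maint·R ≈ 2280 × 1.14286 ≈ 2605.72 mg.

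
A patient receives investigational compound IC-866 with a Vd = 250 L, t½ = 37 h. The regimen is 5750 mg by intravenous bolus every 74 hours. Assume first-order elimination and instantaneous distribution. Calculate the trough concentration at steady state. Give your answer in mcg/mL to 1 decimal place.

7.7 mcg/mL

The dosing interval is 2 half-lives, so f = 2^(−2) = 0.25.
Accumulation ratio R = 1/(1 − f) = 1/0.75 = 4/3.
Single-dose peak C₀ = D/Vd = 5750/250 = 23 mcg/mL.
Steady-state peak Cmax,ss = C₀·R = 23 × 4/3 ≈ 30.667 mcg/mL.
Steady-state trough Cmin,ss = Cmax,ss·f ≈ 30.667 × 0.25 ≈ 7.667 mcg/mL.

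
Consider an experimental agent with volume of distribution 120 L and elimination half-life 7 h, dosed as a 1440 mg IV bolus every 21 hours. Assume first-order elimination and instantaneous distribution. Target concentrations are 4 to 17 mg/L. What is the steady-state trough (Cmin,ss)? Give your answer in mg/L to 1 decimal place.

τ = 21 h = 3 half-lives, so f = (1/2)^3 = 0.125.
At steady state, R = 1/(1 − 0.125) = 8/7.
Single-dose peak C₀ = D/Vd = 1440/120 = 12 mg/L.
Steady-state peak Cmax,ss = C₀·R = 12 × 8/7 ≈ 13.714 mg/L.
Steady-state trough Cmin,ss = Cmax,ss·f ≈ 13.714 × 0.125 ≈ 1.714 mg/L.
Trough 1.7 mg/L vs MEC 4 mg/L: subtherapeutic.

1.7 mg/L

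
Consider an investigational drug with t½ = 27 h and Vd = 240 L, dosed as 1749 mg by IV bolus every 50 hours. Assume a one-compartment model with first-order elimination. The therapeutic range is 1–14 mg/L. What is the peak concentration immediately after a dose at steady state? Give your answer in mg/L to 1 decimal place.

τ/t½ = 50/27 ≈ 1.8519, so fraction remaining f = (1/2)^(50/27) ≈ 0.2770.
At steady state, accumulation factor R = 1/(1 − e^(−kτ)) ≈ 1.3831.
Single-dose peak C₀ = D/Vd = 1749/240 ≈ 7.287 mg/L.
Steady-state peak Cmax,ss = C₀·R ≈ 7.287 × 1.3831 ≈ 10.079 mg/L.
Peak 10.1 mg/L vs MTC 14 mg/L: below toxic threshold.

10.1 mg/L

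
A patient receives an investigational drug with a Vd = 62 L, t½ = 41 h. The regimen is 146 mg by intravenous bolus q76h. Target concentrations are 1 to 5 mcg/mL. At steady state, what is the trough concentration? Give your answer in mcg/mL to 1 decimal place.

k = ln2/t½ = ln2/41 ≈ 0.016906 h⁻¹; fraction remaining f = e^(−kτ) = e^(−0.016906×76) ≈ 0.2767.
Accumulation ratio R = 1/(1 − f) ≈ 1/0.7233 ≈ 1.3826.
Each bolus raises the concentration by D/Vd = 146/62 ≈ 2.355 mcg/mL.
Cmax,ss = C₀/(1 − f) ≈ 2.355/0.7233 ≈ 3.256 mcg/mL.
One interval later, Cmin,ss = Cmax,ss·e^(−kτ) ≈ 3.256 × 0.2767 ≈ 0.901 mcg/mL.
Trough 0.9 mcg/mL vs MEC 1 mcg/mL: subtherapeutic.

0.9 mcg/mL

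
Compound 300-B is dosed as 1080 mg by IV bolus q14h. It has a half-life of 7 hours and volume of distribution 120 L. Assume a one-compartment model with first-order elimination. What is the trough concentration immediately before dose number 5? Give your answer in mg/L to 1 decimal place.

f = (1/2)^(τ/t½) = (1/2)^(14/7) ≈ 0.2500.
C₀ = D/Vd = 1080/120 ≈ 9.000 mg/L.
Before the 5th dose, 4 doses have been given. Superposition: Cmin = C₀·(f + f² + … + f^4).
≈ 9.000 × (0.2500 + 0.0625 + 0.0156 + 0.0039) ≈ 9.000 × 0.3320 ≈ 2.988 mg/L.

3.0 mg/L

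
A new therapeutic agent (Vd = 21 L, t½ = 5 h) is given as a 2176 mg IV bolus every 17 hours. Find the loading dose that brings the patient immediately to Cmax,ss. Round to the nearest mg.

2404 mg

f = (1/2)^(17/5) ≈ 0.094732; accumulation ratio R = 1/(1−f) ≈ 1.10465.
Loading dose to hit Cmax,ss on first dose: D_load = D_maint·R ≈ 2176 × 1.10465 ≈ 2403.72 mg.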